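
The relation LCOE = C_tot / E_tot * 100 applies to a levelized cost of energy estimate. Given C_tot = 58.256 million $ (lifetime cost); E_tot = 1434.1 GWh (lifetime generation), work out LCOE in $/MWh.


LCOE = C_tot / E_tot * 100
LCOE = 58.256 / 1434.1 * 100
LCOE = 4.062199 cents/kWh
Convert: 4.062199 cents/kWh * 10.0 = 40.622 $/MWh
LCOE = 40.622 $/MWh


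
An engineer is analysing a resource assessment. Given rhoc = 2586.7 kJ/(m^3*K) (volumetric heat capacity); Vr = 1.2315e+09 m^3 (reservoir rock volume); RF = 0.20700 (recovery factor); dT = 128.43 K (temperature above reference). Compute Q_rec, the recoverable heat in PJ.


Step 1: Q_s = Vr*rhoc*dT/1e12 = 1.2315e+09*2586.7*128.43/1e12 = 409.1165 PJ
Step 2: Q_rec = Q_s * RF = 409.1165 * 0.207 = 84.687 PJ
Q_rec = 84.687 PJ


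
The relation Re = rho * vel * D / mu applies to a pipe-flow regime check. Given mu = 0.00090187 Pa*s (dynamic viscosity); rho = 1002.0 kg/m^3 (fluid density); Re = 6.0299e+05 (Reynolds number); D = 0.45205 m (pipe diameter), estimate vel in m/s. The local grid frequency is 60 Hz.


vel = Re * mu / (rho * D)
vel = 6.0299e+05 * 0.00090187 / (1002.0 * 0.45205)
vel = 1.2006 m/s


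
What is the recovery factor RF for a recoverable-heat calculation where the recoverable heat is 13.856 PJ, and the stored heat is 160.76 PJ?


RF = Q_rec / Q_s
RF = 13.856 / 160.76
RF = 0.086191


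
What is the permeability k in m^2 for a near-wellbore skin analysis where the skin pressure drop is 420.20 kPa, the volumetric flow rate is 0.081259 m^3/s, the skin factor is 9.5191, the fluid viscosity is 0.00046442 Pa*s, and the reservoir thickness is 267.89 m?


k = S*q*mu / (2*pi*dP_s*1000*hr)
k = 9.5191*0.081259*0.00046442 / (2*pi*420.20*1000*267.89)
k = 5.0791e-13 m^2


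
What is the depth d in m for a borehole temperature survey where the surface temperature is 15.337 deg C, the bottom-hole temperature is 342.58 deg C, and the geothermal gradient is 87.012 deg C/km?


d = (T_d - T_surf) / grad * 1000
d = (342.58 - 15.337) / 87.012 * 1000
d = 3760.9 m


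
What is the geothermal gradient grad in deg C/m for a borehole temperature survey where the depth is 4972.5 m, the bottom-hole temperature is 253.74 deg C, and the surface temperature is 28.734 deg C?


grad = (T_d - T_surf) / d * 1000
grad = (253.74 - 28.734) / 4972.5 * 1000
grad = 45.25008 deg C/km
Convert: 45.25008 deg C/km * 0.001 = 0.045250 deg C/m
grad = 0.045250 deg C/m


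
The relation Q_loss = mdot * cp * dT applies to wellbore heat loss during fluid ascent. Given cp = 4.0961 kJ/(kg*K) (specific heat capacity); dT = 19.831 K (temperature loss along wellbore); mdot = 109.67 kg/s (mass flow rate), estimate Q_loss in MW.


Q_loss = mdot * cp * dT
Q_loss = 109.67 * 4.0961 * 19.831
Q_loss = 8908.468 kW
Convert: 8908.468 kW * 0.001 = 8.9085 MW
Q_loss = 8.9085 MW


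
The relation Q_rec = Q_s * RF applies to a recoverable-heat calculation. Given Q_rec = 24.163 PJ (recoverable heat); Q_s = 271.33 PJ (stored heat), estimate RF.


RF = Q_rec / Q_s
RF = 24.163 / 271.33
RF = 0.089054


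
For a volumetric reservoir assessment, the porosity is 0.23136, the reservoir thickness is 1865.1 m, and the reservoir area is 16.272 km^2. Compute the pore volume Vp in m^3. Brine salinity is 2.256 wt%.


Vp = A * 1e6 * hr * phi
Vp = 16.272 * 1e6 * 1865.1 * 0.23136
Vp = 7.0215e+09 m^3


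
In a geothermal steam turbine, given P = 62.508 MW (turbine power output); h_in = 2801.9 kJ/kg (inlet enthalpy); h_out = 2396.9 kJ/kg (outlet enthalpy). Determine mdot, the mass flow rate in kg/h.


mdot = P * 1000 / (h_in - h_out)
mdot = 62.508 * 1000 / (2801.9 - 2396.9)
mdot = 154.3407 kg/s
Convert: 154.3407 kg/s * 3600.0 = 5.5563e+05 kg/h
mdot = 5.5563e+05 kg/h


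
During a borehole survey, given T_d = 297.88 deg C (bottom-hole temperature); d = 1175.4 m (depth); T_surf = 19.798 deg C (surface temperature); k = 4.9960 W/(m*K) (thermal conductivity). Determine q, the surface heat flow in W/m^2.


Step 1: grad = (T_d - T_surf)/d * 1000 = (297.88 - 19.798)/1175.4 * 1000 = 236.5850 deg C/km
Step 2: q = k * grad / 1000 = 4.996 * 236.5850 / 1000 = 1.1820 W/m^2
q = 1.1820 W/m^2


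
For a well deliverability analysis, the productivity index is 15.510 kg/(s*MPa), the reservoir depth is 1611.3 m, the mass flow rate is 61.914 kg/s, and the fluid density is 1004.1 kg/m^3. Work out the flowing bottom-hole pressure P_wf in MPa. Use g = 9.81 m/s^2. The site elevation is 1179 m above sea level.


Step 1: P_i = rho*g*h/1e6 = 1004.1*9.81*1611.3/1e6 = 15.87166 MPa
Step 2: P_wf = P_i - mdot/PI = 15.87166 - 61.914/15.51 = 11.880 MPa
P_wf = 11.880 MPa


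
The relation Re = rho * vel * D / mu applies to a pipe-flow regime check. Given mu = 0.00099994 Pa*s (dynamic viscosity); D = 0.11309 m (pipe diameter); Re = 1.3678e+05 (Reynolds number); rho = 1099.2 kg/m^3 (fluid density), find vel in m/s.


vel = Re * mu / (rho * D)
vel = 1.3678e+05 * 0.00099994 / (1099.2 * 0.11309)
vel = 1.1003 m/s


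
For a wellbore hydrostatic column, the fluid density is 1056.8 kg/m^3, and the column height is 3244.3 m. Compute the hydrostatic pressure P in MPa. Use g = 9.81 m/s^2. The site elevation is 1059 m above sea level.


P = rho * g * h / 1e6
P = 1056.8 * 9.81 * 3244.3 / 1e6
P = 33.634 MPa


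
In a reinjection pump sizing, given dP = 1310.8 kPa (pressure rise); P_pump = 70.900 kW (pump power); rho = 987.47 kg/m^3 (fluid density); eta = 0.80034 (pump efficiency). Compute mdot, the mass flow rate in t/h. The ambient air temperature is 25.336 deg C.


mdot = P_pump * rho * eta / dP
mdot = 70.900 * 987.47 * 0.80034 / 1310.8
mdot = 42.74726 kg/s
Convert: 42.74726 kg/s * 3.6 = 153.89 t/h
mdot = 153.89 t/h


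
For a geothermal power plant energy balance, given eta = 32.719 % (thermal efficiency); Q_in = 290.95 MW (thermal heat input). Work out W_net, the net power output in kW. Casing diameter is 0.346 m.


W_net = eta / 100 * Q_in
W_net = 32.719 / 100 * 290.95
W_net = 95.19593 MW
Convert: 95.19593 MW * 1000.0 = 95196 kW
W_net = 95196 kW


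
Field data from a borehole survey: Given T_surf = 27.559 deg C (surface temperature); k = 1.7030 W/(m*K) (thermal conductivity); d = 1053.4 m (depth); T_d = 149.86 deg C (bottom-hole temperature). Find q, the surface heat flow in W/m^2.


Step 1: grad = (T_d - T_surf)/d * 1000 = (149.86 - 27.559)/1053.4 * 1000 = 116.1012 deg C/km
Step 2: q = k * grad / 1000 = 1.703 * 116.1012 / 1000 = 0.19772 W/m^2
q = 0.19772 W/m^2


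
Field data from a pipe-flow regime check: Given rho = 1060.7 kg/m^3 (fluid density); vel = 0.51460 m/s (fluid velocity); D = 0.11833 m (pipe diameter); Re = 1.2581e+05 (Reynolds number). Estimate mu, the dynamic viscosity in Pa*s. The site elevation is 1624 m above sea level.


mu = rho * vel * D / Re
mu = 1060.7 * 0.51460 * 0.11833 / 1.2581e+05
mu = 0.00051338 Pa*s


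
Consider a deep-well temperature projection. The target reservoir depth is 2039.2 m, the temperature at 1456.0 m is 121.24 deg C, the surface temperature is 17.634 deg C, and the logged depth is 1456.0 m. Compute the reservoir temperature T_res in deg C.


Step 1: grad = (T_d1 - T_surf)/d1 * 1000 = (121.24 - 17.634)/1456.0 * 1000 = 71.15797 deg C/km
Step 2: T_res = T_surf + grad*d2/1000 = 17.634 + 71.15797*2039.2/1000 = 162.74 deg C
T_res = 162.74 deg C


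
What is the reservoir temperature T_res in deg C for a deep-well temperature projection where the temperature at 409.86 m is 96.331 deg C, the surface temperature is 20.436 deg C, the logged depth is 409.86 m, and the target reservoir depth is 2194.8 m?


Step 1: grad = (T_d1 - T_surf)/d1 * 1000 = (96.331 - 20.436)/409.86 * 1000 = 185.1730 deg C/km
Step 2: T_res = T_surf + grad*d2/1000 = 20.436 + 185.1730*2194.8/1000 = 426.85 deg C
T_res = 426.85 deg C


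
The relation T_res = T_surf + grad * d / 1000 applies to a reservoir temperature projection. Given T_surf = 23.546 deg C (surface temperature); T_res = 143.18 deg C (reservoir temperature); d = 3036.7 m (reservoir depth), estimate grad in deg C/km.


grad = (T_res - T_surf) / d * 1000
grad = (143.18 - 23.546) / 3036.7 * 1000
grad = 39.396 deg C/km


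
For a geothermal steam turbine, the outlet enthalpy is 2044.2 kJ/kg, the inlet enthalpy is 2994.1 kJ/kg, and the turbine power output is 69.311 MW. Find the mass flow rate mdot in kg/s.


mdot = P * 1000 / (h_in - h_out)
mdot = 69.311 * 1000 / (2994.1 - 2044.2)
mdot = 72.967 kg/s


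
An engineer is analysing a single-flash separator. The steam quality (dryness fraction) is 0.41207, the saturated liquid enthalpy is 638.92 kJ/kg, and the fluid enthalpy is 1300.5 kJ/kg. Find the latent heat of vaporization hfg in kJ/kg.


hfg = (h - hf) / x
hfg = (1300.5 - 638.92) / 0.41207
hfg = 1605.5 kJ/kg


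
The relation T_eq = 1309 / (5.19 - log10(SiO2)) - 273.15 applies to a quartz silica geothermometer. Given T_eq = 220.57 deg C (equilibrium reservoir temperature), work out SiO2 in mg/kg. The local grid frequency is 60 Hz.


SiO2 = 10^(5.19 - 1309/(T_eq + 273.15))
SiO2 = 10^(5.19 - 1309/(220.57 + 273.15))
SiO2 = 345.70 mg/kg


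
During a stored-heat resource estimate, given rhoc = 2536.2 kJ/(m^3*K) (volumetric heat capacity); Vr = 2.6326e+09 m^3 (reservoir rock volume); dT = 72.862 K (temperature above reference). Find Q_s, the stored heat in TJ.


Q_s = Vr * rhoc * dT / 1e12
Q_s = 2.6326e+09 * 2536.2 * 72.862 / 1e12
Q_s = 486.4850 PJ
Convert: 486.4850 PJ * 1000.0 = 4.8648e+05 TJ
Q_s = 4.8648e+05 TJ


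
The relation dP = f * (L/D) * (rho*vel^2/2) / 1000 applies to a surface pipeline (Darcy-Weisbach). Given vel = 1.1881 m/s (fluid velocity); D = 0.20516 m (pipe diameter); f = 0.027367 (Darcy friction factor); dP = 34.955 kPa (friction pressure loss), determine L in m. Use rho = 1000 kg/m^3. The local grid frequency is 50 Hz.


L = dP*1000*D / (f*rho*vel^2/2)
L = 34.955*1000*0.20516 / (0.027367*1000*1.1881^2/2)
L = 371.28 m


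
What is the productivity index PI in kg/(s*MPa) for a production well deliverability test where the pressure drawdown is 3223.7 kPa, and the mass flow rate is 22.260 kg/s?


PI = mdot * 1000 / dP
PI = 22.260 * 1000 / 3223.7
PI = 6.9051 kg/(s*MPa)


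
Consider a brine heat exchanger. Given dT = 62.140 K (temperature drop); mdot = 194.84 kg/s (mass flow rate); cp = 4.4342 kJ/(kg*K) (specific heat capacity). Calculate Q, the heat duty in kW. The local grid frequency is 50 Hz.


Q = mdot * cp * dT / 1000
Q = 194.84 * 4.4342 * 62.140 / 1000
Q = 53.68645 MW
Convert: 53.68645 MW * 1000.0 = 53686 kW
Q = 53686 kW


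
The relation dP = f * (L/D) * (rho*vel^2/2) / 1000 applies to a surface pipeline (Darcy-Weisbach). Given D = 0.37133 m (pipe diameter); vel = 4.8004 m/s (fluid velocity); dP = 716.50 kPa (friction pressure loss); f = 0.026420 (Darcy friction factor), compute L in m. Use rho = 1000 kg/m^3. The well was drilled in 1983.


L = dP*1000*D / (f*rho*vel^2/2)
L = 716.50*1000*0.37133 / (0.026420*1000*4.8004^2/2)
L = 874.01 m


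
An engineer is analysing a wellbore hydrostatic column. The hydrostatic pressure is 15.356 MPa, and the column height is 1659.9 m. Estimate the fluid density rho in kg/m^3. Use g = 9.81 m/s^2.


rho = P * 1e6 / (g * h)
rho = 15.356 * 1e6 / (9.81 * 1659.9)
rho = 943.03 kg/m^3


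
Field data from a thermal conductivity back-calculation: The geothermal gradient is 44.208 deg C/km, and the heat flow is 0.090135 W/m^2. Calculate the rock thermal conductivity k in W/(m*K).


k = q / (grad / 1000)
k = 0.090135 / (44.208 / 1000)
k = 2.0389 W/(m*K)


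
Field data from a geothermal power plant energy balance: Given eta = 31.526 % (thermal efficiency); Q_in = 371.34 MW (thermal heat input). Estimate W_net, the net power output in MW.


W_net = eta / 100 * Q_in
W_net = 31.526 / 100 * 371.34
W_net = 117.07 MW


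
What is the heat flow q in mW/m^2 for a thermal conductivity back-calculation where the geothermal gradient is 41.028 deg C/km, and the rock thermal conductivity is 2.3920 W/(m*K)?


q = k * grad / 1000
q = 2.3920 * 41.028 / 1000
q = 0.09813898 W/m^2
Convert: 0.09813898 W/m^2 * 1000.0 = 98.139 mW/m^2
q = 98.139 mW/m^2


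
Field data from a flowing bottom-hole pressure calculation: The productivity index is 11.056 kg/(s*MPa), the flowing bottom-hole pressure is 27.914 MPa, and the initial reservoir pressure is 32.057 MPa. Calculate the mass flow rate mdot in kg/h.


mdot = (P_i - P_wf) * PI
mdot = (32.057 - 27.914) * 11.056
mdot = 45.80501 kg/s
Convert: 45.80501 kg/s * 3600.0 = 1.6490e+05 kg/h
mdot = 1.6490e+05 kg/h


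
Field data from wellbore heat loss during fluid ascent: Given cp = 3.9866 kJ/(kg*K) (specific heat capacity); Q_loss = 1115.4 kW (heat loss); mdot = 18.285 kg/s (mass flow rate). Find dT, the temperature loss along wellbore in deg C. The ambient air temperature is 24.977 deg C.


dT = Q_loss / (mdot * cp)
dT = 1115.4 / (18.285 * 3.9866)
dT = 15.30146 K
Convert (temperature difference, 1 K = 1 deg C): 15.30146 K = 15.30146 deg C
dT = 15.301 deg C


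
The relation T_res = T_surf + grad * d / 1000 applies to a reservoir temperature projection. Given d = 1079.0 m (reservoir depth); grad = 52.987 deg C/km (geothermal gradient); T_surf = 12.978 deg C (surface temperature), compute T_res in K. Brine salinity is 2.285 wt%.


T_res = T_surf + grad * d / 1000
T_res = 12.978 + 52.987 * 1079.0 / 1000
T_res = 70.15097 deg C
Convert to K: 70.15097 + 273.15 = 343.30 K
T_res = 343.30 K


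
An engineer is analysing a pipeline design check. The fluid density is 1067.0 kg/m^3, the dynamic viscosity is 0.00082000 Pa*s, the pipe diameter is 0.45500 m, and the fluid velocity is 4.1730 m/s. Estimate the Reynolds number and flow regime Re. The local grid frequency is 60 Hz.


Step 1: Re = rho*vel*D/mu = 1067.0*4.173*0.455/0.00082 = 2.4706e+06
Step 2: Re = 2.4706e+06 > 4000, so flow is turbulent.
Re = 2.4706e+06 (turbulent)


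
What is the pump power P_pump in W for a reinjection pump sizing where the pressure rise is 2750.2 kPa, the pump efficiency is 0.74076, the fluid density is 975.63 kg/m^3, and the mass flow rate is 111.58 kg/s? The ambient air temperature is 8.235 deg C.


P_pump = mdot * dP / (rho * eta)
P_pump = 111.58 * 2750.2 / (975.63 * 0.74076)
P_pump = 424.6078 kW
Convert: 424.6078 kW * 1000.0 = 4.2461e+05 W
P_pump = 4.2461e+05 W


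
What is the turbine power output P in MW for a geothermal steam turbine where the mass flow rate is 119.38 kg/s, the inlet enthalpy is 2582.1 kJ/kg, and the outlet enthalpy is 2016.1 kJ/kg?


P = mdot * (h_in - h_out) / 1000
P = 119.38 * (2582.1 - 2016.1) / 1000
P = 67.569 MW


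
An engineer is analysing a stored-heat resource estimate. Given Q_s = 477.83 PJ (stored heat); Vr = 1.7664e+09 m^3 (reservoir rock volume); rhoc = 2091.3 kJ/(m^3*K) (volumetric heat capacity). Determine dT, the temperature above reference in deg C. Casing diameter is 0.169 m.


dT = Q_s * 1e12 / (Vr * rhoc)
dT = 477.83 * 1e12 / (1.7664e+09 * 2091.3)
dT = 129.3505 K
Convert (temperature difference, 1 K = 1 deg C): 129.3505 K = 129.3505 deg C
dT = 129.35 deg C


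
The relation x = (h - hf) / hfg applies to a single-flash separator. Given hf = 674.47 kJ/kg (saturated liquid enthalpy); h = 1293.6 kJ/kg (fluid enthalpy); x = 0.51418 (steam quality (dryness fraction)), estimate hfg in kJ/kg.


hfg = (h - hf) / x
hfg = (1293.6 - 674.47) / 0.51418
hfg = 1204.1 kJ/kg


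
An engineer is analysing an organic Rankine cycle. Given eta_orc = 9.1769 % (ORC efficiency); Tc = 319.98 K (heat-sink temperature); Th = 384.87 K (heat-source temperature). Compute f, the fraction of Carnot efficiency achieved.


f = (eta_orc/100) / (1 - Tc/Th)
f = (9.1769/100) / (1 - 319.98/384.87)
f = 0.54429


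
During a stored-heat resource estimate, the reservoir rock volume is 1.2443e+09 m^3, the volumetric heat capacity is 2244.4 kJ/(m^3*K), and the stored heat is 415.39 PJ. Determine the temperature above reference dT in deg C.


dT = Q_s * 1e12 / (Vr * rhoc)
dT = 415.39 * 1e12 / (1.2443e+09 * 2244.4)
dT = 148.7410 K
Convert (temperature difference, 1 K = 1 deg C): 148.7410 K = 148.7410 deg C
dT = 148.74 deg C


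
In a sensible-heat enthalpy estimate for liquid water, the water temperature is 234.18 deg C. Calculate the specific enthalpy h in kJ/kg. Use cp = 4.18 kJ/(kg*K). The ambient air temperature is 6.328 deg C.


h = cp * T
h = 4.18 * 234.18
h = 978.87 kJ/kg


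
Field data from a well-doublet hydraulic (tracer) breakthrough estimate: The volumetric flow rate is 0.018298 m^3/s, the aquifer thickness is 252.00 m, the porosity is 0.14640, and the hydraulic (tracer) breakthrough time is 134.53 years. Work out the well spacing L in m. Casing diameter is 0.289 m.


L = sqrt(t_bt*365.25*86400*3*Qv / (pi*hr*phi))
L = sqrt(134.53*365.25*86400*3*0.018298 / (pi*252.00*0.14640))
L = 1418.0 m


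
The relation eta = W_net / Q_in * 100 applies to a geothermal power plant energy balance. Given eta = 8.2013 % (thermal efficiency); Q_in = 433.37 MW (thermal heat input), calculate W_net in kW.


W_net = eta / 100 * Q_in
W_net = 8.2013 / 100 * 433.37
W_net = 35.54197 MW
Convert: 35.54197 MW * 1000.0 = 35542 kW
W_net = 35542 kW


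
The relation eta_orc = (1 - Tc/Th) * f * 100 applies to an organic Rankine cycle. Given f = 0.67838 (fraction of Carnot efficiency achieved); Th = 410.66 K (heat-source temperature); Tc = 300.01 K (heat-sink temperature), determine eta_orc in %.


eta_orc = (1 - Tc/Th) * f * 100
eta_orc = (1 - 300.01/410.66) * 0.67838 * 100
eta_orc = 18.279 %


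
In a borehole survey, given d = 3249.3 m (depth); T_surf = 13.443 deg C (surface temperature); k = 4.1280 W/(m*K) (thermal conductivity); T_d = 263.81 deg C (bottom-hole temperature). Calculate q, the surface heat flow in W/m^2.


Step 1: grad = (T_d - T_surf)/d * 1000 = (263.81 - 13.443)/3249.3 * 1000 = 77.05260 deg C/km
Step 2: q = k * grad / 1000 = 4.128 * 77.05260 / 1000 = 0.31807 W/m^2
q = 0.31807 W/m^2


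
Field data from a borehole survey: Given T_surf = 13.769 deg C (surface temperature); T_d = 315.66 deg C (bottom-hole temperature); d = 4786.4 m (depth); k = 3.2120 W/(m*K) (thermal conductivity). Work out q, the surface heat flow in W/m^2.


Step 1: grad = (T_d - T_surf)/d * 1000 = (315.66 - 13.769)/4786.4 * 1000 = 63.07266 deg C/km
Step 2: q = k * grad / 1000 = 3.212 * 63.07266 / 1000 = 0.20259 W/m^2
q = 0.20259 W/m^2


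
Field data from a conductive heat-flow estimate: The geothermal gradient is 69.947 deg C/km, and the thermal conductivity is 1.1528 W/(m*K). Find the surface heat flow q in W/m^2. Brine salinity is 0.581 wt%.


q = k * grad / 1000
q = 1.1528 * 69.947 / 1000
q = 0.080635 W/m^2


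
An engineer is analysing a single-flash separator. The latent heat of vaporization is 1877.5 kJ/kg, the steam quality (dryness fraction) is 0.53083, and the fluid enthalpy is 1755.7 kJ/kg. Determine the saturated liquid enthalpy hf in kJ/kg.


hf = h - x * hfg
hf = 1755.7 - 0.53083 * 1877.5
hf = 759.07 kJ/kg


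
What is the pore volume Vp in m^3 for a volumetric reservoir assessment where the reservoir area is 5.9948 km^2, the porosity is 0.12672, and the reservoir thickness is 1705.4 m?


Vp = A * 1e6 * hr * phi
Vp = 5.9948 * 1e6 * 1705.4 * 0.12672
Vp = 1.2955e+09 m^3


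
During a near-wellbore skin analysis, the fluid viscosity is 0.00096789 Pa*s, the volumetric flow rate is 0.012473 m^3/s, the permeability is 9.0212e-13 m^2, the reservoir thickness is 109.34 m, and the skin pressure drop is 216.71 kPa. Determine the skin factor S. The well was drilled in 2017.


S = dP_s * 1000 * 2*pi*k*hr / (q*mu)
S = 216.71 * 1000 * 2*pi*9.0212e-13*109.34 / (0.012473*0.00096789)
S = 11.125


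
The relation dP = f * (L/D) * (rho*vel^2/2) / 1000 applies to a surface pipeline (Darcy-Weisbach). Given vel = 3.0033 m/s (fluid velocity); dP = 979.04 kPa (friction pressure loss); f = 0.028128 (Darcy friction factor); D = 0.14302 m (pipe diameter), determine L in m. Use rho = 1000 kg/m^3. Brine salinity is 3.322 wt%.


L = dP*1000*D / (f*rho*vel^2/2)
L = 979.04*1000*0.14302 / (0.028128*1000*3.0033^2/2)
L = 1103.8 m


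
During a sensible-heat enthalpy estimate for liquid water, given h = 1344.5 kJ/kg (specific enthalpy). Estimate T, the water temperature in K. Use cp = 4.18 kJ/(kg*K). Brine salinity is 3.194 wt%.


T = h / cp
T = 1344.5 / 4.18
T = 321.6507 deg C
Convert to K: 321.6507 + 273.15 = 594.80 K
T = 594.80 K


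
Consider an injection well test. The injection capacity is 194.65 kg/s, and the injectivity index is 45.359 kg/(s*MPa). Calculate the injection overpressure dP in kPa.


dP = mdot * 1000 / II
dP = 194.65 * 1000 / 45.359
dP = 4291.3 kPa


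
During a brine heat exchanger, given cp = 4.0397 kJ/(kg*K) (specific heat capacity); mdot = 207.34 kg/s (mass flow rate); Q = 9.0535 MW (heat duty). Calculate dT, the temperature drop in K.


dT = Q * 1000 / (mdot * cp)
dT = 9.0535 * 1000 / (207.34 * 4.0397)
dT = 10.809 K


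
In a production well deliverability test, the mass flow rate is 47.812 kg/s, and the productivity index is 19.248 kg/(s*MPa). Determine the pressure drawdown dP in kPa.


dP = mdot * 1000 / PI
dP = 47.812 * 1000 / 19.248
dP = 2484.0 kPa


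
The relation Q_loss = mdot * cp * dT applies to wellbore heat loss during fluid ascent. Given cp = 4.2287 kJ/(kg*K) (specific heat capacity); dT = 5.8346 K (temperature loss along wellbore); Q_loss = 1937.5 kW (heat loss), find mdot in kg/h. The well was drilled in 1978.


mdot = Q_loss / (cp * dT)
mdot = 1937.5 / (4.2287 * 5.8346)
mdot = 78.52786 kg/s
Convert: 78.52786 kg/s * 3600.0 = 2.8270e+05 kg/h
mdot = 2.8270e+05 kg/h


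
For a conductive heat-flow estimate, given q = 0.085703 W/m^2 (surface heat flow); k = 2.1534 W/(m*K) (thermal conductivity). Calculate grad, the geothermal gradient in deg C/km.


grad = q * 1000 / k
grad = 0.085703 * 1000 / 2.1534
grad = 39.799 deg C/km


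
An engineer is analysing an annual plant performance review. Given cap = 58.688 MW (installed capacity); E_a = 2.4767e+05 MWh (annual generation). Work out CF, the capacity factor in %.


CF = E_a / (cap * 8760) * 100
CF = 2.4767e+05 / (58.688 * 8760) * 100
CF = 48.175 %


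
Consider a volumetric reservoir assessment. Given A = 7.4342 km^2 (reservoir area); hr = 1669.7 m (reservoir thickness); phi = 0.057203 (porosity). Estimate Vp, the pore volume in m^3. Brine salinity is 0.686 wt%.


Vp = A * 1e6 * hr * phi
Vp = 7.4342 * 1e6 * 1669.7 * 0.057203
Vp = 7.1005e+08 m^3


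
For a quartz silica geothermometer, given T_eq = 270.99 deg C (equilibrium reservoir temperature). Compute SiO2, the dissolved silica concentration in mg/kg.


SiO2 = 10^(5.19 - 1309/(T_eq + 273.15))
SiO2 = 10^(5.19 - 1309/(270.99 + 273.15))
SiO2 = 608.65 mg/kg


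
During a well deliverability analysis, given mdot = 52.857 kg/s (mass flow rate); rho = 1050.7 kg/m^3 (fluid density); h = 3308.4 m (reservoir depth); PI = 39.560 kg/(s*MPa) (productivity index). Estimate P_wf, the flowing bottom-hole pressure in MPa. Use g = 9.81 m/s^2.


Step 1: P_i = rho*g*h/1e6 = 1050.7*9.81*3308.4/1e6 = 34.10089 MPa
Step 2: P_wf = P_i - mdot/PI = 34.10089 - 52.857/39.56 = 32.765 MPa
P_wf = 32.765 MPa


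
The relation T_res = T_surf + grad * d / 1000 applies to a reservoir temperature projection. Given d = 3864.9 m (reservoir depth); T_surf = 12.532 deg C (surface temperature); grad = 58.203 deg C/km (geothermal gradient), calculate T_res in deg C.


T_res = T_surf + grad * d / 1000
T_res = 12.532 + 58.203 * 3864.9 / 1000
T_res = 237.48 deg C


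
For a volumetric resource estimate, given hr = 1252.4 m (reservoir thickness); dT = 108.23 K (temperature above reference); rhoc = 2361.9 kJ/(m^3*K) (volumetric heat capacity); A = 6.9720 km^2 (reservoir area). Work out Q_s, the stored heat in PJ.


Step 1: Vr = A*1e6*hr = 6.972*1e6*1252.4 = 8.731733e+09 m^3
Step 2: Q_s = Vr*rhoc*dT/1e12 = 8.731733e+09*2361.9*108.23/1e12 = 2232.1 PJ
Q_s = 2232.1 PJ


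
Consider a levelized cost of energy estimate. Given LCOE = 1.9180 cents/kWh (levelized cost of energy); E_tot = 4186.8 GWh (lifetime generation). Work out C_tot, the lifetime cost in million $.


C_tot = LCOE / 100 * E_tot
C_tot = 1.9180 / 100 * 4186.8
C_tot = 80.303 million $


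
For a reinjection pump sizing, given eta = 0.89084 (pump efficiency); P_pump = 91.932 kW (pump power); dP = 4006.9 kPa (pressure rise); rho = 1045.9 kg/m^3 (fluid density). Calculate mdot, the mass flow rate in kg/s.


mdot = P_pump * rho * eta / dP
mdot = 91.932 * 1045.9 * 0.89084 / 4006.9
mdot = 21.377 kg/s


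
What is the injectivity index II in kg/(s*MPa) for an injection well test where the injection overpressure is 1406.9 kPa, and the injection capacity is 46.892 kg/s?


II = mdot * 1000 / dP
II = 46.892 * 1000 / 1406.9
II = 33.330 kg/(s*MPa)


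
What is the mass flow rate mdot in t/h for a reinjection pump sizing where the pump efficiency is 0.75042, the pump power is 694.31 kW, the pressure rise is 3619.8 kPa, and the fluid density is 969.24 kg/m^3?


mdot = P_pump * rho * eta / dP
mdot = 694.31 * 969.24 * 0.75042 / 3619.8
mdot = 139.5098 kg/s
Convert: 139.5098 kg/s * 3.6 = 502.24 t/h
mdot = 502.24 t/h


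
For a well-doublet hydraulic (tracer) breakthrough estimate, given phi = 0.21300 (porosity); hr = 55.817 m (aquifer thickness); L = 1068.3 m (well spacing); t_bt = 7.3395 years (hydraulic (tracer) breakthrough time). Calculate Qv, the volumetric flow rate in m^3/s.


Qv = pi*hr*phi*L^2 / (3*t_bt*365.25*86400)
Qv = pi*55.817*0.21300*1068.3^2 / (3*7.3395*365.25*86400)
Qv = 0.061347 m^3/s


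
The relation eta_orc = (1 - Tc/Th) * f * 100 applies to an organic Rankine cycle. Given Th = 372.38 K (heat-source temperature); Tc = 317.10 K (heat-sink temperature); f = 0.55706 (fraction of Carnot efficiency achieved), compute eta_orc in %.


eta_orc = (1 - Tc/Th) * f * 100
eta_orc = (1 - 317.10/372.38) * 0.55706 * 100
eta_orc = 8.2696 %


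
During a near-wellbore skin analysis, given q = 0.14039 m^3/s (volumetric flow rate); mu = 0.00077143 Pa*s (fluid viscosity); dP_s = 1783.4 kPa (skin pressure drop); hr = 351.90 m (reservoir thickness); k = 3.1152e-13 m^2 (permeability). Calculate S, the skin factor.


S = dP_s * 1000 * 2*pi*k*hr / (q*mu)
S = 1783.4 * 1000 * 2*pi*3.1152e-13*351.90 / (0.14039*0.00077143)
S = 11.342


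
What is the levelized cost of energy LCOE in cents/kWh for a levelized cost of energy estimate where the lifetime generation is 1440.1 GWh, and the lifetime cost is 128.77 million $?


LCOE = C_tot / E_tot * 100
LCOE = 128.77 / 1440.1 * 100
LCOE = 8.9417 cents/kWh


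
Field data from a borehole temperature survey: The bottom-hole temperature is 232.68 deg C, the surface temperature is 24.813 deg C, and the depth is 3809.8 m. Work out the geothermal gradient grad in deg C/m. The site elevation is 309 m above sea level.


grad = (T_d - T_surf) / d * 1000
grad = (232.68 - 24.813) / 3809.8 * 1000
grad = 54.56113 deg C/km
Convert: 54.56113 deg C/km * 0.001 = 0.054561 deg C/m
grad = 0.054561 deg C/m


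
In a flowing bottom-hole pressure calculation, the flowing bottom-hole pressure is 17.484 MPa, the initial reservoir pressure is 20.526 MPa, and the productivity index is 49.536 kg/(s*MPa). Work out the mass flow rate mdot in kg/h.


mdot = (P_i - P_wf) * PI
mdot = (20.526 - 17.484) * 49.536
mdot = 150.6885 kg/s
Convert: 150.6885 kg/s * 3600.0 = 5.4248e+05 kg/h
mdot = 5.4248e+05 kg/h


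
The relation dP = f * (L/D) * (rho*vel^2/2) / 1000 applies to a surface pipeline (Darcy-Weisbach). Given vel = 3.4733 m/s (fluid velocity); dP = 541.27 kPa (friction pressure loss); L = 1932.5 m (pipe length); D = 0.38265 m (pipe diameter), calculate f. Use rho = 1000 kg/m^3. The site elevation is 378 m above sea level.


f = dP*1000 / ((L/D)*(rho*vel^2/2))
f = 541.27*1000 / ((1932.5/0.38265)*(1000*3.4733^2/2))
f = 0.017768


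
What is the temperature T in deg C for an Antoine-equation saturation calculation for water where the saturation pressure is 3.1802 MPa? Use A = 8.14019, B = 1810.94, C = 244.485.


T = B / (A - log10(P_sat * 760 / 0.101325)) - C
T = 1810.94 / (8.14019 - log10(3.1802 * 760 / 0.101325)) - 244.485
T = 236.81 deg C


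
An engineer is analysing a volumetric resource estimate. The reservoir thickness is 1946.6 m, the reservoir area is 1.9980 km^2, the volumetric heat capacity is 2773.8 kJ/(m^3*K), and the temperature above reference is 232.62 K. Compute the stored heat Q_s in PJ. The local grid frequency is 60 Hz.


Step 1: Vr = A*1e6*hr = 1.998*1e6*1946.6 = 3.889307e+09 m^3
Step 2: Q_s = Vr*rhoc*dT/1e12 = 3.889307e+09*2773.8*232.62/1e12 = 2509.5 PJ
Q_s = 2509.5 PJ


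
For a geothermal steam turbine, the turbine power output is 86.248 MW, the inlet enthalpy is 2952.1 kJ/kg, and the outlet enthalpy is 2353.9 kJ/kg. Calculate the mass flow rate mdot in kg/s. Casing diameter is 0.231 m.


mdot = P * 1000 / (h_in - h_out)
mdot = 86.248 * 1000 / (2952.1 - 2353.9)
mdot = 144.18 kg/s


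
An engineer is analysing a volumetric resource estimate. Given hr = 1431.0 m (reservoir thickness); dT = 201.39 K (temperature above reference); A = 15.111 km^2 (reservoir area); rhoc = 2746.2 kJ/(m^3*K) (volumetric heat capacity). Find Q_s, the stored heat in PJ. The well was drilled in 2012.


Step 1: Vr = A*1e6*hr = 15.111*1e6*1431.0 = 2.162384e+10 m^3
Step 2: Q_s = Vr*rhoc*dT/1e12 = 2.162384e+10*2746.2*201.39/1e12 = 11959 PJ
Q_s = 11959 PJ


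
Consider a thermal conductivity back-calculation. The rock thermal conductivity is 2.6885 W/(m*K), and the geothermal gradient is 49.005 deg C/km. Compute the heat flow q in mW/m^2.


q = k * grad / 1000
q = 2.6885 * 49.005 / 1000
q = 0.1317499 W/m^2
Convert: 0.1317499 W/m^2 * 1000.0 = 131.75 mW/m^2
q = 131.75 mW/m^2


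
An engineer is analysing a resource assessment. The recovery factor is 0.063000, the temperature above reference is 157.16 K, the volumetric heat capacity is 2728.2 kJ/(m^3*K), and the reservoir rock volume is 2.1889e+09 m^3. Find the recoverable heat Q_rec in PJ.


Step 1: Q_s = Vr*rhoc*dT/1e12 = 2.1889e+09*2728.2*157.16/1e12 = 938.5213 PJ
Step 2: Q_rec = Q_s * RF = 938.5213 * 0.063 = 59.127 PJ
Q_rec = 59.127 PJ


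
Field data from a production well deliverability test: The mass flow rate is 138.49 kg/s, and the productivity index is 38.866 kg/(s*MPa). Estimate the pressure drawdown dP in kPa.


dP = mdot * 1000 / PI
dP = 138.49 * 1000 / 38.866
dP = 3563.3 kPa


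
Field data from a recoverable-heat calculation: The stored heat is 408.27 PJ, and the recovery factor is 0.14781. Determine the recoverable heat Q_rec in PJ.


Q_rec = Q_s * RF
Q_rec = 408.27 * 0.14781
Q_rec = 60.346 PJ


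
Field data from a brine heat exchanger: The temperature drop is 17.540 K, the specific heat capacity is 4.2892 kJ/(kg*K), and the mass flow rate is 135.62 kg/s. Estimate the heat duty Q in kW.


Q = mdot * cp * dT / 1000
Q = 135.62 * 4.2892 * 17.540 / 1000
Q = 10.20304 MW
Convert: 10.20304 MW * 1000.0 = 10203 kW
Q = 10203 kW


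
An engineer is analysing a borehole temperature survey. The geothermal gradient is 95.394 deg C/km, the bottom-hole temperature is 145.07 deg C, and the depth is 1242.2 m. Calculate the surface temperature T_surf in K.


T_surf = T_d - grad * d / 1000
T_surf = 145.07 - 95.394 * 1242.2 / 1000
T_surf = 26.57157 deg C
Convert to K: 26.57157 + 273.15 = 299.72 K
T_surf = 299.72 K


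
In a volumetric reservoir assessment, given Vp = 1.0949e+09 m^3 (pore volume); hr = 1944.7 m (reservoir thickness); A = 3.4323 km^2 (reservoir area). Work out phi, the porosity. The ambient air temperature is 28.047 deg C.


phi = Vp / (A * 1e6 * hr)
phi = 1.0949e+09 / (3.4323 * 1e6 * 1944.7)
phi = 0.16404


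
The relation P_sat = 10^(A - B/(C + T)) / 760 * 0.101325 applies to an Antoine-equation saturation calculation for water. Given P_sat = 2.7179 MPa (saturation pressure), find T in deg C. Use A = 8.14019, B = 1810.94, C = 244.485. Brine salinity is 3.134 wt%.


T = B / (A - log10(P_sat * 760 / 0.101325)) - C
T = 1810.94 / (8.14019 - log10(2.7179 * 760 / 0.101325)) - 244.485
T = 228.24 deg C


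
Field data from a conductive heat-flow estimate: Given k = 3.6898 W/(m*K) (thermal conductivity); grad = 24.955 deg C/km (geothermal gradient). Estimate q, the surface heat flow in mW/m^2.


q = k * grad / 1000
q = 3.6898 * 24.955 / 1000
q = 0.09207896 W/m^2
Convert: 0.09207896 W/m^2 * 1000.0 = 92.079 mW/m^2
q = 92.079 mW/m^2


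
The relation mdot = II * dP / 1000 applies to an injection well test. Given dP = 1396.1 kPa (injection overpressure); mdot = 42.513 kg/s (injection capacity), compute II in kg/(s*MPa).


II = mdot * 1000 / dP
II = 42.513 * 1000 / 1396.1
II = 30.451 kg/(s*MPa)


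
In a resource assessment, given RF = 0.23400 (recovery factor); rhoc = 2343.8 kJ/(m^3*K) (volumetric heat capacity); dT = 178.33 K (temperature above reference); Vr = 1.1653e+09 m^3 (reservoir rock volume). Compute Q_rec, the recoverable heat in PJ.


Step 1: Q_s = Vr*rhoc*dT/1e12 = 1.1653e+09*2343.8*178.33/1e12 = 487.0603 PJ
Step 2: Q_rec = Q_s * RF = 487.0603 * 0.234 = 113.97 PJ
Q_rec = 113.97 PJ


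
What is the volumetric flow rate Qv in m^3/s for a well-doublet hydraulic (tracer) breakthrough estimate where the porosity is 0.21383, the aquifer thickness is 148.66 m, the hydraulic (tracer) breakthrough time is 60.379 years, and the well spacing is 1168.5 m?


Qv = pi*hr*phi*L^2 / (3*t_bt*365.25*86400)
Qv = pi*148.66*0.21383*1168.5^2 / (3*60.379*365.25*86400)
Qv = 0.023854 m^3/s


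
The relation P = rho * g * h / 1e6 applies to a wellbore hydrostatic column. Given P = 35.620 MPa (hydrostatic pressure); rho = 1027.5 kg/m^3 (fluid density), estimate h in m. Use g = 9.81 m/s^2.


h = P * 1e6 / (g * rho)
h = 35.620 * 1e6 / (9.81 * 1027.5)
h = 3533.8 m


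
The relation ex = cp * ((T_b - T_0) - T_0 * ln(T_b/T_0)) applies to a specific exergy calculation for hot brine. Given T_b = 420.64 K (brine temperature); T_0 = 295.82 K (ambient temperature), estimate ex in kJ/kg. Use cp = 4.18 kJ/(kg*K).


ex = cp * ((T_b - T_0) - T_0 * ln(T_b/T_0))
ex = 4.18 * ((420.64 - 295.82) - 295.82 * ln(420.64/295.82))
ex = 86.457 kJ/kg


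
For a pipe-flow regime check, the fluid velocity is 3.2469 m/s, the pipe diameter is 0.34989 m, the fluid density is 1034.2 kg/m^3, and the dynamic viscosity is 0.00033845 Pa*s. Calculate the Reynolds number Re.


Re = rho * vel * D / mu
Re = 1034.2 * 3.2469 * 0.34989 / 0.00033845
Re = 3.4714e+06


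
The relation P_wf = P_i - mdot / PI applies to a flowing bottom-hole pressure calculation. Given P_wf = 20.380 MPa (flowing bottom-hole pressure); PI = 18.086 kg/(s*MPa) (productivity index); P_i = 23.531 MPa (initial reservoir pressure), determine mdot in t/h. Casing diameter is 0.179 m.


mdot = (P_i - P_wf) * PI
mdot = (23.531 - 20.380) * 18.086
mdot = 56.98899 kg/s
Convert: 56.98899 kg/s * 3.6 = 205.16 t/h
mdot = 205.16 t/h


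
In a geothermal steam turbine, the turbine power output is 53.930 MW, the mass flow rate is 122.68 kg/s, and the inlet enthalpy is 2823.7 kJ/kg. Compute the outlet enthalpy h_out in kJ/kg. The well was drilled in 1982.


h_out = h_in - P * 1000 / mdot
h_out = 2823.7 - 53.930 * 1000 / 122.68
h_out = 2384.1 kJ/kg


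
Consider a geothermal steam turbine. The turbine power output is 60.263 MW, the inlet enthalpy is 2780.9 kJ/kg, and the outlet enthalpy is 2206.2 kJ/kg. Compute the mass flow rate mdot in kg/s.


mdot = P * 1000 / (h_in - h_out)
mdot = 60.263 * 1000 / (2780.9 - 2206.2)
mdot = 104.86 kg/s


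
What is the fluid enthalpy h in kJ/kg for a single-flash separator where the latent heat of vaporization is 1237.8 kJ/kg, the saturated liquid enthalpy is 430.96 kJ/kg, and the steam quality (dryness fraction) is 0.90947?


h = hf + x * hfg
h = 430.96 + 0.90947 * 1237.8
h = 1556.7 kJ/kg


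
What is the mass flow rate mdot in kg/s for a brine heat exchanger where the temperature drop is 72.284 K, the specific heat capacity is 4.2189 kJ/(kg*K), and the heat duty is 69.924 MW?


mdot = Q * 1000 / (cp * dT)
mdot = 69.924 * 1000 / (4.2189 * 72.284)
mdot = 229.29 kg/s


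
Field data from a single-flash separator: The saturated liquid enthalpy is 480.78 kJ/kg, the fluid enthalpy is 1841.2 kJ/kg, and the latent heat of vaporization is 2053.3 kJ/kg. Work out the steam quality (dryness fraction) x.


x = (h - hf) / hfg
x = (1841.2 - 480.78) / 2053.3
x = 0.66255


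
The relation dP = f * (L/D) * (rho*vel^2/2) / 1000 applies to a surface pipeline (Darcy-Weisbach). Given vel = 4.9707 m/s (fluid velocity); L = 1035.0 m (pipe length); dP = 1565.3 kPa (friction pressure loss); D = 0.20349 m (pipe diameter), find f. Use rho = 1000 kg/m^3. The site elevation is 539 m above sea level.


f = dP*1000 / ((L/D)*(rho*vel^2/2))
f = 1565.3*1000 / ((1035.0/0.20349)*(1000*4.9707^2/2))
f = 0.024911


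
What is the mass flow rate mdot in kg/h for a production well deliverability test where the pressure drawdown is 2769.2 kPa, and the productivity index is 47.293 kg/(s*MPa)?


mdot = PI * dP / 1000
mdot = 47.293 * 2769.2 / 1000
mdot = 130.9638 kg/s
Convert: 130.9638 kg/s * 3600.0 = 4.7147e+05 kg/h
mdot = 4.7147e+05 kg/h


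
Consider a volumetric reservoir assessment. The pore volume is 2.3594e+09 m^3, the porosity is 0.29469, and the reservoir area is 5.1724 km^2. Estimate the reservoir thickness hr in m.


hr = Vp / (A * 1e6 * phi)
hr = 2.3594e+09 / (5.1724 * 1e6 * 0.29469)
hr = 1547.9 m


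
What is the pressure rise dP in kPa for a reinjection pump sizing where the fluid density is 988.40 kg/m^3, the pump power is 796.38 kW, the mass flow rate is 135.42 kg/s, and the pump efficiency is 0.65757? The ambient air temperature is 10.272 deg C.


dP = P_pump * rho * eta / mdot
dP = 796.38 * 988.40 * 0.65757 / 135.42
dP = 3822.2 kPa


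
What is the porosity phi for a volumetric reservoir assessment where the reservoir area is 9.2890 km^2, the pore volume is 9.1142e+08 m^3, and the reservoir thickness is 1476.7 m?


phi = Vp / (A * 1e6 * hr)
phi = 9.1142e+08 / (9.2890 * 1e6 * 1476.7)
phi = 0.066444


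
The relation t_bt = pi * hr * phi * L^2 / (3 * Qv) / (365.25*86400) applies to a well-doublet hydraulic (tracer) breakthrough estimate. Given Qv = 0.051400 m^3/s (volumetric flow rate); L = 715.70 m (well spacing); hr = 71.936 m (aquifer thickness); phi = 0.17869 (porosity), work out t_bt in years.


t_bt = pi * hr * phi * L^2 / (3 * Qv) / (365.25*86400)
t_bt = pi * 71.936 * 0.17869 * 715.70^2 / (3 * 0.051400) / (365.25*86400)
t_bt = 4.2508 years


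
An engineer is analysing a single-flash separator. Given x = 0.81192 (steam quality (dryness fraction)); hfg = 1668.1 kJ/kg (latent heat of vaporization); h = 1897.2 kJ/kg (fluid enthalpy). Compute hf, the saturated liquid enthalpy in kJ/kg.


hf = h - x * hfg
hf = 1897.2 - 0.81192 * 1668.1
hf = 542.84 kJ/kg


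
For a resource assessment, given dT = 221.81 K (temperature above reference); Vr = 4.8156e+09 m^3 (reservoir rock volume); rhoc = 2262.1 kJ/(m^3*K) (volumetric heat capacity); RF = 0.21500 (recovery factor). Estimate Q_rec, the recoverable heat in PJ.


Step 1: Q_s = Vr*rhoc*dT/1e12 = 4.8156e+09*2262.1*221.81/1e12 = 2416.258 PJ
Step 2: Q_rec = Q_s * RF = 2416.258 * 0.215 = 519.50 PJ
Q_rec = 519.50 PJ


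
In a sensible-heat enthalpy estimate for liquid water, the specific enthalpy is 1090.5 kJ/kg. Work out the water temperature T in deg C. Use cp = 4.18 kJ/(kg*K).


T = h / cp
T = 1090.5 / 4.18
T = 260.89 deg C


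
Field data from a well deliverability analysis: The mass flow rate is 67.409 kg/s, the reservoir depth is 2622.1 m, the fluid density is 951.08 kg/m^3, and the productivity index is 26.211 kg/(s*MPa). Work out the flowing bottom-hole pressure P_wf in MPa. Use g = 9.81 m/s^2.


Step 1: P_i = rho*g*h/1e6 = 951.08*9.81*2622.1/1e6 = 24.46444 MPa
Step 2: P_wf = P_i - mdot/PI = 24.46444 - 67.409/26.211 = 21.893 MPa
P_wf = 21.893 MPa
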